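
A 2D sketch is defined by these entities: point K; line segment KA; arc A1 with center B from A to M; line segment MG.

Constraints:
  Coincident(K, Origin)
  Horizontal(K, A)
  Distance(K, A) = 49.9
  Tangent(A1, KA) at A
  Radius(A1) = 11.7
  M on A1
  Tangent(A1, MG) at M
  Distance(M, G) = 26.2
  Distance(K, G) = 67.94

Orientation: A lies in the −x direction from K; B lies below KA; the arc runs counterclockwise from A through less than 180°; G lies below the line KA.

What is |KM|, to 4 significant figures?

62.95

K is at the origin; K and A share the same y with |KA| = 49.9 and A on the −x side, so A = (-49.90, 0.000). Since A1 is tangent to KA there, BA ⟂ KA, so B = A + (0, -11.7) = (-49.90, -11.70). Since BM ⟂ MG (tangency), |BG| = √(11.7² + 26.2²) = 28.69 regardless of where M sits on A1. So G lies on both circle(K, 67.94) and circle(B, 28.69); the below-KA intersection is G = (-54.96, -39.94). M is the foot of the tangent from G: M = (-61.26, -14.51).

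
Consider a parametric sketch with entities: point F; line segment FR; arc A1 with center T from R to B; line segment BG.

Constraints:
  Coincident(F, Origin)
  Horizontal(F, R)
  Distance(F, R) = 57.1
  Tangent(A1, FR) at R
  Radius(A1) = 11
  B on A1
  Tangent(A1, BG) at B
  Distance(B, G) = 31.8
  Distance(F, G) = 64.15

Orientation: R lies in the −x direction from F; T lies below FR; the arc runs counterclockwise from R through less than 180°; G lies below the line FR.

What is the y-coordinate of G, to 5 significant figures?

-43.221

Checks: |TB| = 11.00 ✓; ∠(TB, BG) = 90.00° ✓; |BG| = 31.80 ✓; |FG| = 64.15 ✓.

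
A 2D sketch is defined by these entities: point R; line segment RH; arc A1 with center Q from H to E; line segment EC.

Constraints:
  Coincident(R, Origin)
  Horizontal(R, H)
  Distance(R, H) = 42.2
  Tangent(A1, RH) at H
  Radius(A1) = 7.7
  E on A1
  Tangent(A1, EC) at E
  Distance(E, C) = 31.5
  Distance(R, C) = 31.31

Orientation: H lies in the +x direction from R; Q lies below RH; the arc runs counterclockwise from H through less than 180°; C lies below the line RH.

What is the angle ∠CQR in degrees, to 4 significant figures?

46.60°

Checks: R = (0.00, 0.00) ✓; |QE| = 7.700 ✓; ∠(QE, EC) = 90.00° ✓; |EC| = 31.50 ✓; |RC| = 31.31 ✓.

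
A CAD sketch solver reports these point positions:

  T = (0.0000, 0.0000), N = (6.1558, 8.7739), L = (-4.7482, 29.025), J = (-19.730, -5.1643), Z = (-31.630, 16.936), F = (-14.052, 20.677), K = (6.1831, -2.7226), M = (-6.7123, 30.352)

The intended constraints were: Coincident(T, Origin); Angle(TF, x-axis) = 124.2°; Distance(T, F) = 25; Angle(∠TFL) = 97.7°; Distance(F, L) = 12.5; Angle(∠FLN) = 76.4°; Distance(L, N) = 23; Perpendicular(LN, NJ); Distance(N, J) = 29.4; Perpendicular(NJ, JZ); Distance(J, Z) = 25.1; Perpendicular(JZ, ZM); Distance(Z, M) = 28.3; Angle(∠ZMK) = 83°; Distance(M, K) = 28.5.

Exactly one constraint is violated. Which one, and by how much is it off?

Distance(M, K) = 28.5 — off by 7.00.

T = (0.00, 0.00) ✓; TF at 124.2° ✓; |TF| = 25.00 ✓; ∠TFL = 97.70° ✓; |FL| = 12.50 ✓; ∠FLN = 76.40° ✓; |LN| = 23.00 ✓; ∠(LN, NJ) = 90.00° ✓; |NJ| = 29.40 ✓; ∠(NJ, JZ) = 90.00° ✓; |JZ| = 25.10 ✓; ∠(JZ, ZM) = 90.00° ✓; |ZM| = 28.30 ✓; ∠ZMK = 83.00° ✓; |MK| = 35.50 ✗.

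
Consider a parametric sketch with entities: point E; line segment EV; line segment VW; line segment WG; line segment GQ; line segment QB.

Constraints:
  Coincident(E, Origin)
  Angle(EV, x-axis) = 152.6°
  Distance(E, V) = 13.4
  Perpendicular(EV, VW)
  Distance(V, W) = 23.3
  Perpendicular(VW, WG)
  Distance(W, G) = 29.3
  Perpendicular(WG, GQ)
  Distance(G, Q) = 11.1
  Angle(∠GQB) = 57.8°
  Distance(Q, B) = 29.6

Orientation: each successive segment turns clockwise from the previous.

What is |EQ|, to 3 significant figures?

20.0

E is at the origin; EV runs at 152.6° with length 13.4, so V = (-11.9, 6.17). EV is perpendicular to VW, so VW runs at 62.6°; with |VW| = 23.3, W = (-1.17, 26.9). The perpendicularity gives WG at right angles to VW, so WG runs at -27.4°; with |WG| = 29.3, G = (24.8, 13.4). The perpendicularity gives GQ at right angles to WG, so GQ runs at -117°; with |GQ| = 11.1, Q = (19.7, 3.51). Then |EQ| = |Q − E| = 20.0.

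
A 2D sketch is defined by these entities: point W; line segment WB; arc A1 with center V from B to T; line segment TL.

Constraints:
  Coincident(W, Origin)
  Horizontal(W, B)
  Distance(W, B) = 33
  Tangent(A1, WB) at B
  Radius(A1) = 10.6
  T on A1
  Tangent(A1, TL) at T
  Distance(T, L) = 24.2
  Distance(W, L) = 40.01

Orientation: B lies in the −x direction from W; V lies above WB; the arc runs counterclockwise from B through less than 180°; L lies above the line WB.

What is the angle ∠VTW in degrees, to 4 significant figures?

159.6°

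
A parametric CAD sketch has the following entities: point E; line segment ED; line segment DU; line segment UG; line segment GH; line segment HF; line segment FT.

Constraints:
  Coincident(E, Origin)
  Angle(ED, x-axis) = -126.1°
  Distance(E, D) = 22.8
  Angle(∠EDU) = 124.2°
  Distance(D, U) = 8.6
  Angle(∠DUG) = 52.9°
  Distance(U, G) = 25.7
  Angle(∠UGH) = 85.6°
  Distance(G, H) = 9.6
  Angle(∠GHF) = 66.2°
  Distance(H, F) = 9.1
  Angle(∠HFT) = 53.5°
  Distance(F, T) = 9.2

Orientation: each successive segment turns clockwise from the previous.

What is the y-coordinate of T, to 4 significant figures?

0.6514

E is at the origin; ED runs at -126.1° with length 22.8, so D = (-13.43, -18.42). ∠EDU = 124.2° gives DU at 178.1° from the x-axis; with |DU| = 8.6, U = (-22.03, -18.14). ∠DUG = 52.9° gives UG at 51.00° from the x-axis; with |UG| = 25.7, G = (-5.855, 1.836). ∠UGH = 85.6° gives GH at -43.40° from the x-axis; with |GH| = 9.6, H = (1.120, -4.760). ∠GHF = 66.2° gives HF at -157.2° from the x-axis; with |HF| = 9.1, F = (-7.269, -8.287). ∠HFT = 53.5° gives FT at 76.30° from the x-axis; with |FT| = 9.2, T = (-5.090, 0.6514). So T.y = 0.6514.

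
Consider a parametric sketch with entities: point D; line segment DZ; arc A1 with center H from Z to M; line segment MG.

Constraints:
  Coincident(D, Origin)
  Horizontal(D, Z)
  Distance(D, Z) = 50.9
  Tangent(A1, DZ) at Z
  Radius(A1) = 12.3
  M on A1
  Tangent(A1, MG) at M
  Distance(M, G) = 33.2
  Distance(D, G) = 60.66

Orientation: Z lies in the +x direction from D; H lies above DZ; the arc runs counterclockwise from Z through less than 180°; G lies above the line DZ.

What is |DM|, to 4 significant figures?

63.71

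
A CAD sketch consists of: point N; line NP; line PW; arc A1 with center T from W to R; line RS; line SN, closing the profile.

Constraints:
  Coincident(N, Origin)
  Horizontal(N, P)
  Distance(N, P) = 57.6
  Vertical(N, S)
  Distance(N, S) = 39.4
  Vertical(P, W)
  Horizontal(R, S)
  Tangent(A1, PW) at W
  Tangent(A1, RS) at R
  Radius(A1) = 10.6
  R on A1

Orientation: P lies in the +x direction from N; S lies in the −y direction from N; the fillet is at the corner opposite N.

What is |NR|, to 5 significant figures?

61.330

The virtual corner opposite N is at (57.600, -39.400). Tangency of A1 to PW means the radius TW is perpendicular to PW and the tangent condition forces TR to be normal to RS, with radius 10.6, so the center T sits 10.6 in from both sides at T = (47.000, -28.800). That places the tangent points at W = (57.600, -28.800) on PW and R = (47.000, -39.400) on RS. Then |NR| = |R − N| = 61.330.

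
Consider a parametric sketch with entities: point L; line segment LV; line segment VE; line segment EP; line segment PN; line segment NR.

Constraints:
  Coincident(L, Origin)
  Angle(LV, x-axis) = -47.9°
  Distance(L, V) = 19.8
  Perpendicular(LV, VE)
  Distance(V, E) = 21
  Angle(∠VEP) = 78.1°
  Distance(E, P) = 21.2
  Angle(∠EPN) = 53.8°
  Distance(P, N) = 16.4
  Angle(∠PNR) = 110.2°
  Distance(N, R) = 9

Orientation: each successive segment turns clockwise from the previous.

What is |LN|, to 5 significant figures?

12.612

∠VEP = 78.1° gives EP at 120.20° from the x-axis; with |EP| = 21.2, P = (-12.971, -10.447). ∠EPN = 53.8° gives PN at -6.0000° from the x-axis; with |PN| = 16.4, N = (3.3391, -12.162). Then |LN| = |N − L| = 12.612.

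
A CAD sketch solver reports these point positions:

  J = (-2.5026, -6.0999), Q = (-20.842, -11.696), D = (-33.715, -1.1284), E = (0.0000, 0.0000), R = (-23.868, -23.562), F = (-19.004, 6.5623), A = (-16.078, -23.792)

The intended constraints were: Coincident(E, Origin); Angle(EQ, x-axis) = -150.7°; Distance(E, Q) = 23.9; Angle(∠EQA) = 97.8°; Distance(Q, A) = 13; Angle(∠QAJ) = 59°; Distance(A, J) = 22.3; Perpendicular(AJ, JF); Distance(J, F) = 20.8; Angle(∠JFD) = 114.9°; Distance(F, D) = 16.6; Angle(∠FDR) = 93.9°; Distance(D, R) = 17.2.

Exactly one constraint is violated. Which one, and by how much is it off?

Distance(D, R) = 17.2 — off by 7.30.

E = (0.00, 0.00) ✓; EQ at -150.7° ✓; |EQ| = 23.90 ✓; ∠EQA = 97.80° ✓; |QA| = 13.00 ✓; ∠QAJ = 59.00° ✓; |AJ| = 22.30 ✓; ∠(AJ, JF) = 90.00° ✓; |JF| = 20.80 ✓; ∠JFD = 114.9° ✓; |FD| = 16.60 ✓; ∠FDR = 93.90° ✓; |DR| = 24.50 ✗.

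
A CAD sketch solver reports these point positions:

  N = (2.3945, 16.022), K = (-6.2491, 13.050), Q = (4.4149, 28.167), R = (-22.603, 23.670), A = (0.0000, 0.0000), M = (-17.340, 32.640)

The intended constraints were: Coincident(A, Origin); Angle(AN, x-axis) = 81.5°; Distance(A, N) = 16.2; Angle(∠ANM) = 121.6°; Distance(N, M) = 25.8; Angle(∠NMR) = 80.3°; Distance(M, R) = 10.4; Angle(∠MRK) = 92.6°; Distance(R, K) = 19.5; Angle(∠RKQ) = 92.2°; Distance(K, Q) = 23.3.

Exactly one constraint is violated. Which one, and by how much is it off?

Distance(K, Q) = 23.3 — off by 4.80.

A = (0.00, 0.00) ✓; AN at 81.50° ✓; |AN| = 16.20 ✓; ∠ANM = 121.6° ✓; |NM| = 25.80 ✓; ∠NMR = 80.30° ✓; |MR| = 10.40 ✓; ∠MRK = 92.60° ✓; |RK| = 19.50 ✓; ∠RKQ = 92.20° ✓; |KQ| = 18.50 ✗.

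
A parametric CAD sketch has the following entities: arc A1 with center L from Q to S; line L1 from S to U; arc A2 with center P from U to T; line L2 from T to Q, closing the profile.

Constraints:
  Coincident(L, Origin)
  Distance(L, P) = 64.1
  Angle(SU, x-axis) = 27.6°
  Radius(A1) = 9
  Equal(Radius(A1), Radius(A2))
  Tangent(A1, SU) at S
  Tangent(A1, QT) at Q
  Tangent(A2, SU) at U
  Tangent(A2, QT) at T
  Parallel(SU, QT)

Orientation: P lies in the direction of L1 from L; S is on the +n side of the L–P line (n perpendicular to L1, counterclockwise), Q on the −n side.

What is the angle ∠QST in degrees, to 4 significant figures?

74.31°

Tangency of A1 to both parallel lines with radius 9.0 puts S and Q at L ± 9.0·n: S = (-4.170, 7.976), Q = (4.170, -7.976). Equal radii place U and T the same way about P: U = P + 9.0·n = (52.64, 37.67), T = P − 9.0·n = (60.98, 21.72). Then cos ∠QST = SQ·ST / (|SQ||ST|), giving 74.31°.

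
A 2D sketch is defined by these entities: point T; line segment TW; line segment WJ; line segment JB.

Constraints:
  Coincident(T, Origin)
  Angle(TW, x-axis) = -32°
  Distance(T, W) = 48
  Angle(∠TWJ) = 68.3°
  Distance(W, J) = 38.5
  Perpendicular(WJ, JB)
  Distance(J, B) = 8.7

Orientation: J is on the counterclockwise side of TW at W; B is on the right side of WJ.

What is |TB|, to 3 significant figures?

57.2

T is at the origin; TW runs at -32.0° with length 48.0, so W = 48.0·(cos -32.0°, sin -32.0°) = (40.7, -25.4). ∠TWJ = 68.3°, so WJ runs at -32.0° + (180° − 68.3°) = 79.7° from the x-axis; with |WJ| = 38.5, J = W + 38.5·(cos 79.7°, sin 79.7°) = (47.6, 12.4). WJ ⟂ JB; with |JB| = 8.7 on the right of WJ, B = J + 8.7·(0.984, -0.179) = (56.1, 10.9). Then |TB| = |B − T| = 57.2.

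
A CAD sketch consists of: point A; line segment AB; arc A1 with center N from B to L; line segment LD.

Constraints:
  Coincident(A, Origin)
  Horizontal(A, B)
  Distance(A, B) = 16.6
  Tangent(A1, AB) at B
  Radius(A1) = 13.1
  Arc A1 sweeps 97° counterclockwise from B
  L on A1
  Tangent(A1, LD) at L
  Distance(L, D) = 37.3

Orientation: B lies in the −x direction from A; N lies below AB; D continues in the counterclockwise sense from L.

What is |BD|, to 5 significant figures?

52.405

A is at the origin; AB is horizontal with |AB| = 16.6 and B on the −x side, so B = (-16.600, 0.0000). Since A1 is tangent to AB there, NB ⟂ AB, so N = B + (0, -13.1) = (-16.600, -13.100). On A1, B sits at bearing 90° from N; a 97° counterclockwise sweep puts L at bearing 187°, so L = N + 13.1·(cos 187°, sin 187°) = (-29.602, -14.696). The tangent condition forces NL to be normal to LD, so LD runs along (−sin 187°, cos 187°); with |LD| = 37.3, D = (-25.057, -51.718). Then |BD| = |D − B| = 52.405.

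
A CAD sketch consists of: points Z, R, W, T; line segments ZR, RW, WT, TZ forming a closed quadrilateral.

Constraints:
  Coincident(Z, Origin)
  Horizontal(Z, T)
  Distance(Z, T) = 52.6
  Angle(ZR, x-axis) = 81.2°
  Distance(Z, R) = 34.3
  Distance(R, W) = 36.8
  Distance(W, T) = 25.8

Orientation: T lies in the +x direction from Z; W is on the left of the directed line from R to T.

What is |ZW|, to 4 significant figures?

46.24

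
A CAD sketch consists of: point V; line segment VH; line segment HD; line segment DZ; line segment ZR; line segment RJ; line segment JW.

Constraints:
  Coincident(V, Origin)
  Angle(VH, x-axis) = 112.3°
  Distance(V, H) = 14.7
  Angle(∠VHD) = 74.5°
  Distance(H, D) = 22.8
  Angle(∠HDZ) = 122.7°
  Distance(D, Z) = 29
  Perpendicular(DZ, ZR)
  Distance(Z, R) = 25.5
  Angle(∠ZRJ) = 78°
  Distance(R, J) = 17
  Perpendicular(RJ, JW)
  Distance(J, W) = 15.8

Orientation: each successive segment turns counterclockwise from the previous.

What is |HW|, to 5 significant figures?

30.712

∠ZRJ = 78.0° gives RJ at 107.10° from the x-axis; with |RJ| = 17.0, J = (-0.61524, -10.744). RJ ⟂ JW, so JW runs at -162.90°; with |JW| = 15.8, W = (-15.717, -15.389). Then |HW| = |W − H| = 30.712.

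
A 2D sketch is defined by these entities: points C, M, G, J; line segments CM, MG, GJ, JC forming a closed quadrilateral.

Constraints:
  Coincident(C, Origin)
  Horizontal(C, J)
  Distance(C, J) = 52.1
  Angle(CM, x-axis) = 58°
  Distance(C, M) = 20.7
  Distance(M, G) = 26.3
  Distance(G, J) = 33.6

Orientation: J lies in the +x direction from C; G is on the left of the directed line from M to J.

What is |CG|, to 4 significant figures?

45.12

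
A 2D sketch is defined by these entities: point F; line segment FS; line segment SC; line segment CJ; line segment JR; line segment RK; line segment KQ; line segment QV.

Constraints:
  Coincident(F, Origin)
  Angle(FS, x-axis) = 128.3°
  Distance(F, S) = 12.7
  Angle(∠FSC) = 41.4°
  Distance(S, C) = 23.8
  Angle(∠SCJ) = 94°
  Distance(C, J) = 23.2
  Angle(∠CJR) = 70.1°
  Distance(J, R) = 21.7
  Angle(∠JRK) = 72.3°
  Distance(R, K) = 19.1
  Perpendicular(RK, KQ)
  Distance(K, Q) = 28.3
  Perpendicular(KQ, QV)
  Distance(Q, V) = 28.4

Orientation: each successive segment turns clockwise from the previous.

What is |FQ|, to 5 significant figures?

30.392

∠JRK = 72.3° gives RK at 46.100° from the x-axis; with |RK| = 19.1, K = (6.7729, 5.9945). RK ⟂ KQ, so KQ runs at -43.900°; with |KQ| = 28.3, Q = (27.164, -13.629). Then |FQ| = |Q − F| = 30.392.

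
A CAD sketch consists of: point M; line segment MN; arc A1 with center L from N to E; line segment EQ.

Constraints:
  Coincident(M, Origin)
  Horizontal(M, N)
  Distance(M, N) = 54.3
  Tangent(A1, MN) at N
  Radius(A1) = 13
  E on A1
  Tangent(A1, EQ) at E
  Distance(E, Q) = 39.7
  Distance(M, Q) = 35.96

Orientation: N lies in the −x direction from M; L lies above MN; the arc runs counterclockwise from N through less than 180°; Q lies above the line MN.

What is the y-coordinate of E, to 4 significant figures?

3.767

M is at the origin; MN is horizontal with |MN| = 54.3 and N on the −x side, so N = (-54.30, 0.000). Since A1 is tangent to MN there, LN ⟂ MN, so L = N + (0, 13) = (-54.30, 13.00). Since LE ⟂ EQ (tangency), |LQ| = √(13.0² + 39.7²) = 41.77 regardless of where E sits on A1. So Q lies on both circle(M, 35.96) and circle(L, 41.77); the above-MN intersection is Q = (-16.95, 31.71). E is the foot of the tangent from Q: E = (-45.15, 3.767).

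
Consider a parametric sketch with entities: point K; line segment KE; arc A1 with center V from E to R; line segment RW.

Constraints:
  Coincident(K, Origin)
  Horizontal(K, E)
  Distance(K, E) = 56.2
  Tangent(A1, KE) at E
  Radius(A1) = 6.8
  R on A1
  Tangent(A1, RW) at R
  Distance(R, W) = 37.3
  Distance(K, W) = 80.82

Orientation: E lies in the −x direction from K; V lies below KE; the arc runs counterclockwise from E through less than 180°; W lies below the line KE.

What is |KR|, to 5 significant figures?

63.181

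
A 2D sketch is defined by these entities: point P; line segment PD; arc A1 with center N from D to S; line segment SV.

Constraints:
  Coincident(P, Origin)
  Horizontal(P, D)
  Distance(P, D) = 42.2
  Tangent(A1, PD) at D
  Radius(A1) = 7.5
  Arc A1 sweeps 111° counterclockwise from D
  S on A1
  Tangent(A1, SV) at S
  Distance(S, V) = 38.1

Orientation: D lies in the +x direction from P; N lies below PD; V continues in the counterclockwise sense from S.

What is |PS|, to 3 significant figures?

36.6

P is at the origin; PD is horizontal with |PD| = 42.2 and D on the +x side, so D = (42.2, 0.00). Since A1 is tangent to PD there, ND ⟂ PD, so N = D + (0, -7.5) = (42.2, -7.50). On A1, D sits at bearing 90° from N; a 111° counterclockwise sweep puts S at bearing 201°, so S = N + 7.5·(cos 201°, sin 201°) = (35.2, -10.2). Then |PS| = |S − P| = 36.6.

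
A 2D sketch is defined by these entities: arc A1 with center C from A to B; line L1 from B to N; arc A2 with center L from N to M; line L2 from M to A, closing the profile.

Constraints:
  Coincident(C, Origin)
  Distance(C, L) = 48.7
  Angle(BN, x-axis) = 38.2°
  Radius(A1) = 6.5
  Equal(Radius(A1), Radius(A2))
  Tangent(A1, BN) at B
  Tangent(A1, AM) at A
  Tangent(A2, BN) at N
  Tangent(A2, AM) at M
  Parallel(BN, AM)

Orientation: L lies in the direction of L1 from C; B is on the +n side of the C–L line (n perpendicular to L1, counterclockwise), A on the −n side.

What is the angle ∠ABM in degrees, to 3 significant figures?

75.1°

The slot axis is L1's direction at 38.2°, so u = (cos 38.2°, sin 38.2°) = (0.786, 0.618) and n = (−sin 38.2°, cos 38.2°) = (-0.618, 0.786). C is at the origin and L lies 48.7 along u from C, so L = 48.7·u = (38.3, 30.1). Tangency of A1 to both parallel lines with radius 6.5 puts B and A at C ± 6.5·n: B = (-4.02, 5.11), A = (4.02, -5.11). Equal radii place N and M the same way about L: N = L + 6.5·n = (34.3, 35.2), M = L − 6.5·n = (42.3, 25.0). Then cos ∠ABM = BA·BM / (|BA||BM|), giving 75.1°.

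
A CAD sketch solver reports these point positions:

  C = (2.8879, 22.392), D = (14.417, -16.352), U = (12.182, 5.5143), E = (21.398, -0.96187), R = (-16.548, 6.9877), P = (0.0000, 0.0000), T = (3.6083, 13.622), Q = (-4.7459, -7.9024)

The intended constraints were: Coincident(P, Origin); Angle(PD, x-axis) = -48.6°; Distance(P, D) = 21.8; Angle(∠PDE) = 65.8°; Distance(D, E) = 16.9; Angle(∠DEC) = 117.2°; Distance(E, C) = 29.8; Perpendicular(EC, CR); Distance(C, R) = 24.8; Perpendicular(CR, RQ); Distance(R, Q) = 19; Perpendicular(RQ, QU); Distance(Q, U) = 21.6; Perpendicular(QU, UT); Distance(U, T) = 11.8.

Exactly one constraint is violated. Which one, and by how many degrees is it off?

Perpendicular(QU, UT) — off by 8.20°.

P = (0.00, 0.00) ✓; PD at -48.60° ✓; |PD| = 21.80 ✓; ∠PDE = 65.80° ✓; |DE| = 16.90 ✓; ∠DEC = 117.2° ✓; |EC| = 29.80 ✓; ∠(EC, CR) = 90.00° ✓; |CR| = 24.80 ✓; ∠(CR, RQ) = 90.00° ✓; |RQ| = 19.00 ✓; ∠(RQ, QU) = 90.00° ✓; |QU| = 21.60 ✓; ∠(QU, UT) = 98.20° ✗; |UT| = 11.80 ✓.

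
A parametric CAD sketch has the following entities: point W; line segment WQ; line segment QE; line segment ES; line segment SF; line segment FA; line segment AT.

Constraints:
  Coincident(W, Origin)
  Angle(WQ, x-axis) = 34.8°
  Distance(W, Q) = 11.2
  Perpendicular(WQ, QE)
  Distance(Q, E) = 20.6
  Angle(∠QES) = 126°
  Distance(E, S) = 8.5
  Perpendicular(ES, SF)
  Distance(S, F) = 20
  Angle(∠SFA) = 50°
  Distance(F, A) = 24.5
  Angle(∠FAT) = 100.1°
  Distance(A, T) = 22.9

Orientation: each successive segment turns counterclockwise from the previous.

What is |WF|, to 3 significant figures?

12.0

W is at the origin; WQ runs at 34.8° with length 11.2, so Q = (9.20, 6.39). WQ ⟂ QE, so QE runs at 125°; with |QE| = 20.6, E = (-2.56, 23.3). ∠QES = 126.0° gives ES at 179° from the x-axis; with |ES| = 8.5, S = (-11.1, 23.5). ES is perpendicular to SF, so SF runs at -91.2°; with |SF| = 20.0, F = (-11.5, 3.49). Then |WF| = |F − W| = 12.0.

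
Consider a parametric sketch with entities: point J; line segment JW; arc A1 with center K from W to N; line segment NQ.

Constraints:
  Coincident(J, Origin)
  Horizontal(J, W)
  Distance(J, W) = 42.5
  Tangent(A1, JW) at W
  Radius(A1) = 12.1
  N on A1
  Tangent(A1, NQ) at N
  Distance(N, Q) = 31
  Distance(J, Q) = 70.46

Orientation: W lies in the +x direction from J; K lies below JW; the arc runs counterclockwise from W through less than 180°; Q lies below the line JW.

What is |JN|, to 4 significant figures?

39.90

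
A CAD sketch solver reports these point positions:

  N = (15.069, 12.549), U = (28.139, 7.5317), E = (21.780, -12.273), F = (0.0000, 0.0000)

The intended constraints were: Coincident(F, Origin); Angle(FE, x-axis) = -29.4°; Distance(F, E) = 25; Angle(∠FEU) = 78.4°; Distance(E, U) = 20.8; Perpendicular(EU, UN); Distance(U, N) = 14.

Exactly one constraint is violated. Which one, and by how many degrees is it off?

Perpendicular(EU, UN) — off by 3.20°.

F = (0.00, 0.00) ✓; FE at -29.40° ✓; |FE| = 25.00 ✓; ∠FEU = 78.40° ✓; |EU| = 20.80 ✓; ∠(EU, UN) = 86.80° ✗; |UN| = 14.00 ✓.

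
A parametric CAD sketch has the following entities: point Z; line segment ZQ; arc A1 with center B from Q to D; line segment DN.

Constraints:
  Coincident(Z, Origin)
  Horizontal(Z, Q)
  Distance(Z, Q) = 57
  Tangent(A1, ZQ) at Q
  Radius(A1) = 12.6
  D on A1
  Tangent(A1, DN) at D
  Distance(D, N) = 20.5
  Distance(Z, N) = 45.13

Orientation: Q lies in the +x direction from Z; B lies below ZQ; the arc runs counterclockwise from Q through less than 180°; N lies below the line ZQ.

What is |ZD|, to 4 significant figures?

46.15

Z is at the origin; ZQ is horizontal with |ZQ| = 57.0 and Q on the +x side, so Q = (57.00, 0.000). Since A1 is tangent to ZQ there, BQ ⟂ ZQ, so B = Q + (0, -12.6) = (57.00, -12.60). Since BD ⟂ DN (tangency), |BN| = √(12.6² + 20.5²) = 24.06 regardless of where D sits on A1. So N lies on both circle(Z, 45.13) and circle(B, 24.06); the below-ZQ intersection is N = (36.95, -25.91). D is the foot of the tangent from N: D = (45.57, -7.306).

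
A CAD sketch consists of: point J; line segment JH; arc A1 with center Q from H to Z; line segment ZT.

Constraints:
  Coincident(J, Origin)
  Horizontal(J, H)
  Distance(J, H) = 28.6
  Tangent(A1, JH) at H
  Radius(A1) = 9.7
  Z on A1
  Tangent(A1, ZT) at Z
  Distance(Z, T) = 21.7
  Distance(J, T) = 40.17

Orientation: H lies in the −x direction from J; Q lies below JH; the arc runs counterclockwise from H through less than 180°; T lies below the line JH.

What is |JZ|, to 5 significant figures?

39.514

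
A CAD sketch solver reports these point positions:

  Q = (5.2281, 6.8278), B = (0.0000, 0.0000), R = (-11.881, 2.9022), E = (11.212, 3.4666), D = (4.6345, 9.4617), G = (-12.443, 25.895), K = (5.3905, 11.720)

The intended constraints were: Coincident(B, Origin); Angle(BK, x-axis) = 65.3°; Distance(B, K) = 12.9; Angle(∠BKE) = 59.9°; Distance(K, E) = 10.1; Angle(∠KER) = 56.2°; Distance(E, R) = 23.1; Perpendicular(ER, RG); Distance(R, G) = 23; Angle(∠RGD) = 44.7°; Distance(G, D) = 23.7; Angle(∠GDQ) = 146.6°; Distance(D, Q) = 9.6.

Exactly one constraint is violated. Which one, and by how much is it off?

Distance(D, Q) = 9.6 — off by 6.90.

B = (0.00, 0.00) ✓; BK at 65.30° ✓; |BK| = 12.90 ✓; ∠BKE = 59.90° ✓; |KE| = 10.10 ✓; ∠KER = 56.20° ✓; |ER| = 23.10 ✓; ∠(ER, RG) = 90.00° ✓; |RG| = 23.00 ✓; ∠RGD = 44.70° ✓; |GD| = 23.70 ✓; ∠GDQ = 146.6° ✓; |DQ| = 2.700 ✗.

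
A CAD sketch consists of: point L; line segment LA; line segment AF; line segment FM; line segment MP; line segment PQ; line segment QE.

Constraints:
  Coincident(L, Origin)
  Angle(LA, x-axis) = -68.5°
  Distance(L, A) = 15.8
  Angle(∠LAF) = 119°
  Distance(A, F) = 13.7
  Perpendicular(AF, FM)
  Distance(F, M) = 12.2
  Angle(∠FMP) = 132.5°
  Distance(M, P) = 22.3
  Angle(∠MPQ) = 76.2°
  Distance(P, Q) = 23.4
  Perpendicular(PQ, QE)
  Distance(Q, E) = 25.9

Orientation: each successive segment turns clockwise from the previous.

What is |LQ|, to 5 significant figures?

9.4884

L is at the origin; LA runs at -68.5° with length 15.8, so A = (5.7907, -14.701). ∠LAF = 119.0° gives AF at -129.50° from the x-axis; with |AF| = 13.7, F = (-2.9236, -25.272). AF ⟂ FM, so FM runs at 140.50°; with |FM| = 12.2, M = (-12.337, -17.512). ∠FMP = 132.5° gives MP at 93.000° from the x-axis; with |MP| = 22.3, P = (-13.504, 4.7577). ∠MPQ = 76.2° gives PQ at -10.800° from the x-axis; with |PQ| = 23.4, Q = (9.4811, 0.37302). Then |LQ| = |Q − L| = 9.4884.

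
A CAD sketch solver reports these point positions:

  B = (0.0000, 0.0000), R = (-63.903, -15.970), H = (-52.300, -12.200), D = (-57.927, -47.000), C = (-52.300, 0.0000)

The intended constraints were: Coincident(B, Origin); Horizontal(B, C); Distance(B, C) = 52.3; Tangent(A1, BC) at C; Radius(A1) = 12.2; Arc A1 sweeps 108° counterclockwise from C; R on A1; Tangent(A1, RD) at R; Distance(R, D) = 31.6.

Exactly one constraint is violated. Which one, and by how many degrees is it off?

Tangent(A1, RD) at R — off by 7.10°.

B = (0.00, 0.00) ✓; B.y = 0.00, C.y = 0.00 ✓; |BC| = 52.30 ✓; ∠(HC, CB) = 90.00° ✓; |HC| = 12.20 ✓; bearing(H→R) − bearing(H→C) = 108.0° ✓; |HR| = 12.20 ✓; ∠(HR, RD) = 97.10° ✗; |RD| = 31.60 ✓.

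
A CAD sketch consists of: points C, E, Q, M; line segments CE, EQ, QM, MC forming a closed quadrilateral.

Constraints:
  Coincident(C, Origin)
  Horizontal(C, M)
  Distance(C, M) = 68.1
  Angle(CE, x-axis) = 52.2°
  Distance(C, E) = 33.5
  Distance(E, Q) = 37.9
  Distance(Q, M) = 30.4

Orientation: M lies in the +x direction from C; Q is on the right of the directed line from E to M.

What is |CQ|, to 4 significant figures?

39.11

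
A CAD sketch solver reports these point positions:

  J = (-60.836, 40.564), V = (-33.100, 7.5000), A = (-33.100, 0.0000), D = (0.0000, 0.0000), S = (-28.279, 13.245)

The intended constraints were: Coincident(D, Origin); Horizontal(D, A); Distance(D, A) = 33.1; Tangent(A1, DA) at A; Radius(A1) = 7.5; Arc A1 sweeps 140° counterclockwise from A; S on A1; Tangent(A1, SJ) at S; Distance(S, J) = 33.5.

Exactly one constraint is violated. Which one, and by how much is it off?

Distance(S, J) = 33.5 — off by 9.00.

D = (0.00, 0.00) ✓; D.y = 0.00, A.y = 0.00 ✓; |DA| = 33.10 ✓; ∠(VA, AD) = 90.00° ✓; |VA| = 7.500 ✓; bearing(V→S) − bearing(V→A) = 140.0° ✓; |VS| = 7.500 ✓; ∠(VS, SJ) = 90.00° ✓; |SJ| = 42.50 ✗.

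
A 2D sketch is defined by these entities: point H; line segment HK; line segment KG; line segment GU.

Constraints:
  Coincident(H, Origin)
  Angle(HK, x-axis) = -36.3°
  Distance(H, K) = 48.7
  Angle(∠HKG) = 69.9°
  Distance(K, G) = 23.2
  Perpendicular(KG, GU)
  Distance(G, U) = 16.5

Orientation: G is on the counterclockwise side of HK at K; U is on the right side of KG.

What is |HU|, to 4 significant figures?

62.57

H is at the origin; HK runs at -36.3° with length 48.7, so K = 48.7·(cos -36.3°, sin -36.3°) = (39.25, -28.83). ∠HKG = 69.9°, so KG runs at -36.3° + (180° − 69.9°) = 73.80° from the x-axis; with |KG| = 23.2, G = K + 23.2·(cos 73.80°, sin 73.80°) = (45.72, -6.552). The perpendicularity gives GU at right angles to KG; with |GU| = 16.5 on the right of KG, U = G + 16.5·(0.9603, -0.2790) = (61.57, -11.16). Then |HU| = |U − H| = 62.57.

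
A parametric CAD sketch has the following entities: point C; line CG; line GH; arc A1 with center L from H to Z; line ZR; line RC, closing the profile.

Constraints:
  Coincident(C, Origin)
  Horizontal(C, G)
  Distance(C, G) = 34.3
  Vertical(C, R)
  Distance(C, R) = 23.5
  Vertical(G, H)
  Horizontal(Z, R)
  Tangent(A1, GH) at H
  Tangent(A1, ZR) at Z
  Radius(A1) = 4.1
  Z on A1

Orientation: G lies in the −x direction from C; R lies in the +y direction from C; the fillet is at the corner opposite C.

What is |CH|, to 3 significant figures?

39.4

C is at the origin; C and G share the same y with |CG| = 34.3 and G on the −x side, so G = (-34.3, 0.00). C and R share the same x with |CR| = 23.5 and R on the +y side, so R = (0.00, 23.5). The virtual corner opposite C is at (-34.3, 23.5). Since A1 is tangent to GH there, LH ⟂ GH and tangency of A1 to ZR means the radius LZ is perpendicular to ZR, with radius 4.1, so the center L sits 4.1 in from both sides at L = (-30.2, 19.4). That places the tangent points at H = (-34.3, 19.4) on GH and Z = (-30.2, 23.5) on ZR. Then |CH| = |H − C| = 39.4.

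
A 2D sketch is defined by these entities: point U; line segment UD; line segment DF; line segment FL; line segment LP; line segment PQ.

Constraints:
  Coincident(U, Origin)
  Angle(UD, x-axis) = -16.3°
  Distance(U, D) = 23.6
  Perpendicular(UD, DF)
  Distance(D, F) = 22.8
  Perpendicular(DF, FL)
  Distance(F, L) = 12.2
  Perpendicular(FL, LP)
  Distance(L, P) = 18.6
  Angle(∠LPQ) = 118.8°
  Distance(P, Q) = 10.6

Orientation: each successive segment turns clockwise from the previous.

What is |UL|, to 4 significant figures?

25.49

U is at the origin; UD runs at -16.3° with length 23.6, so D = (22.65, -6.624). UD ⟂ DF, so DF runs at -106.3°; with |DF| = 22.8, F = (16.25, -28.51). DF is perpendicular to FL, so FL runs at 163.7°; with |FL| = 12.2, L = (4.543, -25.08). Then |UL| = |L − U| = 25.49.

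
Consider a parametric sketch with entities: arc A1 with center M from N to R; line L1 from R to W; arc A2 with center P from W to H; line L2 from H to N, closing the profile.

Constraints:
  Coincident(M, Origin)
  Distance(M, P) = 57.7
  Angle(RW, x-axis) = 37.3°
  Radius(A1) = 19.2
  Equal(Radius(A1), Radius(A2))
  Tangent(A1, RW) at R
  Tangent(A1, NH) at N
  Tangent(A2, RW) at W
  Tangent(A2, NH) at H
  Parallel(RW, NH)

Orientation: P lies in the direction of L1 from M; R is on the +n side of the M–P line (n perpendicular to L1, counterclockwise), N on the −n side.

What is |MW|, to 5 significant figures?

60.811

The slot axis is L1's direction at 37.3°, so u = (cos 37.3°, sin 37.3°) = (0.79547, 0.60599) and n = (−sin 37.3°, cos 37.3°) = (-0.60599, 0.79547). M is at the origin and P lies 57.7 along u from M, so P = 57.7·u = (45.899, 34.966). Tangency of A1 to both parallel lines with radius 19.2 puts R and N at M ± 19.2·n: R = (-11.635, 15.273), N = (11.635, -15.273). Equal radii place W and H the same way about P: W = P + 19.2·n = (34.264, 50.239), H = P − 19.2·n = (57.534, 19.692). Then |MW| = |W − M| = 60.811.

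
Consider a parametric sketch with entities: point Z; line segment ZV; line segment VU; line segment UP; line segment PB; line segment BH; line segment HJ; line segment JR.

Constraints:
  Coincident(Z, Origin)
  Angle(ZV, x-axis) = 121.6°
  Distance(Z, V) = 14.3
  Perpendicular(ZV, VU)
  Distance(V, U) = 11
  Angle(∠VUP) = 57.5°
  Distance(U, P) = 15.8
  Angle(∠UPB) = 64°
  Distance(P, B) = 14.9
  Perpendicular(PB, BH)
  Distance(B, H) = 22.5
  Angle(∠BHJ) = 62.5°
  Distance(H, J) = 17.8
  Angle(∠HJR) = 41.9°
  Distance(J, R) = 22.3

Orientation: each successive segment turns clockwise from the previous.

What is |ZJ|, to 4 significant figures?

16.99

PB ⟂ BH, so BH runs at 63.10°; with |BH| = 22.5, H = (-1.480, 28.95). ∠BHJ = 62.5° gives HJ at -54.40° from the x-axis; with |HJ| = 17.8, J = (8.882, 14.48). Then |ZJ| = |J − Z| = 16.99.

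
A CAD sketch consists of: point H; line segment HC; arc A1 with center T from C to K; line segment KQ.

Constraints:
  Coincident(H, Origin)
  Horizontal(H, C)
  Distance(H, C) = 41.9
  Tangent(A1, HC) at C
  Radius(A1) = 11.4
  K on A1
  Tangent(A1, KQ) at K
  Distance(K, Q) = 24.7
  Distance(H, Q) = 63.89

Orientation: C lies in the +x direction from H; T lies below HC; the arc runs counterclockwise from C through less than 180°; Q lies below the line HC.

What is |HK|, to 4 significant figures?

39.54

H is at the origin; H and C share the same y with |HC| = 41.9 and C on the +x side, so C = (41.90, 0.000). A1 meets HC tangentially, so TC is at right angles to HC, so T = C + (0, -11.4) = (41.90, -11.40). Since TK ⟂ KQ (tangency), |TQ| = √(11.4² + 24.7²) = 27.20 regardless of where K sits on A1. So Q lies on both circle(H, 63.89) and circle(T, 27.20); the below-HC intersection is Q = (52.46, -36.47). K is the foot of the tangent from Q: K = (34.21, -19.82).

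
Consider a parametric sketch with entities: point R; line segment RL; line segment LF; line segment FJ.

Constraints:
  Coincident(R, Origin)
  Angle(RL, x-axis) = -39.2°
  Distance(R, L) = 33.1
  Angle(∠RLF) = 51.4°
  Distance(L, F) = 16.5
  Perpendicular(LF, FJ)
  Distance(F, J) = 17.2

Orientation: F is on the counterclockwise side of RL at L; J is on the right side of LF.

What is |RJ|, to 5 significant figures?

43.268

R is at the origin; RL runs at -39.2° with length 33.1, so L = 33.1·(cos -39.2°, sin -39.2°) = (25.651, -20.920). ∠RLF = 51.4°, so LF runs at -39.2° + (180° − 51.4°) = 89.400° from the x-axis; with |LF| = 16.5, F = L + 16.5·(cos 89.400°, sin 89.400°) = (25.823, -4.4211). LF is perpendicular to FJ; with |FJ| = 17.2 on the right of LF, J = F + 17.2·(0.99995, -0.010472) = (43.023, -4.6012). Then |RJ| = |J − R| = 43.268.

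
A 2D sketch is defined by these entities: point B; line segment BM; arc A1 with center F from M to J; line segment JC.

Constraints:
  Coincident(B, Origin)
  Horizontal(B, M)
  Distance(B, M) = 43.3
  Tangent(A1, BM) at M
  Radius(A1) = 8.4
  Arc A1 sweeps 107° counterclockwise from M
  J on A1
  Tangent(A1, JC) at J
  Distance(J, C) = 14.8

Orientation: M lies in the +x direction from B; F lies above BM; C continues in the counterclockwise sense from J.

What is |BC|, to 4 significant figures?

53.24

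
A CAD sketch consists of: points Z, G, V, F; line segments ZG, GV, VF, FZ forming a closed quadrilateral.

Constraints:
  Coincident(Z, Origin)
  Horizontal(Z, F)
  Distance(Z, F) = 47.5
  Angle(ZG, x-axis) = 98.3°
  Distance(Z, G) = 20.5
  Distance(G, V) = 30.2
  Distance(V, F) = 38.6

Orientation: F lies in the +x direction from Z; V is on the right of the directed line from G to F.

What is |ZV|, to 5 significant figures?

11.975

Checks: |GV| = 30.20 ✓; |VF| = 38.60 ✓.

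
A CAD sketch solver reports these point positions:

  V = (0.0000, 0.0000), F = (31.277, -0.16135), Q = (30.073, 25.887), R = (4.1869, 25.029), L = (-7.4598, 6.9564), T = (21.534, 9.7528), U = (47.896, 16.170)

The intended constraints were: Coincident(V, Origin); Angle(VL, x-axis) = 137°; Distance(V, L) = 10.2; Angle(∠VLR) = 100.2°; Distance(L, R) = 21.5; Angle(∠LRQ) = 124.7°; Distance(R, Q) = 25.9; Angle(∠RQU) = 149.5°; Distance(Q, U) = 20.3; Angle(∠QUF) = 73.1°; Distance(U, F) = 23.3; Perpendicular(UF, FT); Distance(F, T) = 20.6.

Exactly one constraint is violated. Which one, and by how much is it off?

Distance(F, T) = 20.6 — off by 6.70.

V = (0.00, 0.00) ✓; VL at 137.0° ✓; |VL| = 10.20 ✓; ∠VLR = 100.2° ✓; |LR| = 21.50 ✓; ∠LRQ = 124.7° ✓; |RQ| = 25.90 ✓; ∠RQU = 149.5° ✓; |QU| = 20.30 ✓; ∠QUF = 73.10° ✓; |UF| = 23.30 ✓; ∠(UF, FT) = 90.00° ✓; |FT| = 13.90 ✗.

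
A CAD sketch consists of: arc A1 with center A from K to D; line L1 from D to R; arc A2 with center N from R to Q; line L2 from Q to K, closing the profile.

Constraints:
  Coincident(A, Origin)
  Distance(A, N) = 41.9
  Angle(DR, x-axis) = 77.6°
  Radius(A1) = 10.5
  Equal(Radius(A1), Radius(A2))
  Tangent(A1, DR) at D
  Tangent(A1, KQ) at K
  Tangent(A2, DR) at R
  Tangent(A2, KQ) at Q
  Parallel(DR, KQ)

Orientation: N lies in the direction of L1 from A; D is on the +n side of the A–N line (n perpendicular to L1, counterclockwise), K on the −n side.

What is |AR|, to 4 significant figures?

43.20

The slot axis is L1's direction at 77.6°, so u = (cos 77.6°, sin 77.6°) = (0.2147, 0.9767) and n = (−sin 77.6°, cos 77.6°) = (-0.9767, 0.2147). A is at the origin and N lies 41.9 along u from A, so N = 41.9·u = (8.997, 40.92). Tangency of A1 to both parallel lines with radius 10.5 puts D and K at A ± 10.5·n: D = (-10.26, 2.255), K = (10.26, -2.255). Equal radii place R and Q the same way about N: R = N + 10.5·n = (-1.258, 43.18), Q = N − 10.5·n = (19.25, 38.67). Then |AR| = |R − A| = 43.20.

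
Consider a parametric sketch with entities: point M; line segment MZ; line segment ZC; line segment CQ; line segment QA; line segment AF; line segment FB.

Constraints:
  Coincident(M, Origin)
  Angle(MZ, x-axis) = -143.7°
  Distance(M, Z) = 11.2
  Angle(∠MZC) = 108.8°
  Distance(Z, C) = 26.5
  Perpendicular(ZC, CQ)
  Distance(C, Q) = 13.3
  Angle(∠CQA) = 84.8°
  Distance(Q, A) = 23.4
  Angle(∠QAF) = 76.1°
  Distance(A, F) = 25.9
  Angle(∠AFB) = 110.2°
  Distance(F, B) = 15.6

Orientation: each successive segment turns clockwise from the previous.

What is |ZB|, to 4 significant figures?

30.47

∠QAF = 76.1° gives AF at -144.0° from the x-axis; with |AF| = 25.9, F = (-26.21, -10.86). ∠AFB = 110.2° gives FB at 146.2° from the x-axis; with |FB| = 15.6, B = (-39.17, -2.179). Then |ZB| = |B − Z| = 30.47.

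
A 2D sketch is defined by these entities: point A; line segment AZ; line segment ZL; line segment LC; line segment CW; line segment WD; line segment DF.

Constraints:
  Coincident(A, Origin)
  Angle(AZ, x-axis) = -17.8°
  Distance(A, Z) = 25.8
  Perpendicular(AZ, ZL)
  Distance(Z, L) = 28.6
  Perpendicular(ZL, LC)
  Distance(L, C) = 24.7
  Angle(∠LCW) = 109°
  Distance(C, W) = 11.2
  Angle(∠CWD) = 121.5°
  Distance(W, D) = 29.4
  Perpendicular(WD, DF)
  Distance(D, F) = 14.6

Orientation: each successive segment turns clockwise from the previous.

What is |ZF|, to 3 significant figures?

4.89

A is at the origin; AZ runs at -17.8° with length 25.8, so Z = (24.6, -7.89). The perpendicularity gives ZL at right angles to AZ, so ZL runs at -108°; with |ZL| = 28.6, L = (15.8, -35.1). ZL ⟂ LC, so LC runs at 162°; with |LC| = 24.7, C = (-7.70, -27.6). ∠LCW = 109.0° gives CW at 91.2° from the x-axis; with |CW| = 11.2, W = (-7.93, -16.4). ∠CWD = 121.5° gives WD at 32.7° from the x-axis; with |WD| = 29.4, D = (16.8, -0.487). WD ⟂ DF, so DF runs at -57.3°; with |DF| = 14.6, F = (24.7, -12.8). Then |ZF| = |F − Z| = 4.89.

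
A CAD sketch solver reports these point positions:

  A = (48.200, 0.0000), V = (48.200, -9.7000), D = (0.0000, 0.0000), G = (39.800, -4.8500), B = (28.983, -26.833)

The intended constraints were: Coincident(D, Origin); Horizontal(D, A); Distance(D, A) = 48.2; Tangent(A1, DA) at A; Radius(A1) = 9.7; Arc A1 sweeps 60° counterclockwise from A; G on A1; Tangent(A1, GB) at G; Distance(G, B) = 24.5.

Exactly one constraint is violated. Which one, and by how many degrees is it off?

Tangent(A1, GB) at G — off by 3.80°.

D = (0.00, 0.00) ✓; D.y = 0.00, A.y = 0.00 ✓; |DA| = 48.20 ✓; ∠(VA, AD) = 90.00° ✓; |VA| = 9.700 ✓; bearing(V→G) − bearing(V→A) = 60.00° ✓; |VG| = 9.700 ✓; ∠(VG, GB) = 86.20° ✗; |GB| = 24.50 ✓.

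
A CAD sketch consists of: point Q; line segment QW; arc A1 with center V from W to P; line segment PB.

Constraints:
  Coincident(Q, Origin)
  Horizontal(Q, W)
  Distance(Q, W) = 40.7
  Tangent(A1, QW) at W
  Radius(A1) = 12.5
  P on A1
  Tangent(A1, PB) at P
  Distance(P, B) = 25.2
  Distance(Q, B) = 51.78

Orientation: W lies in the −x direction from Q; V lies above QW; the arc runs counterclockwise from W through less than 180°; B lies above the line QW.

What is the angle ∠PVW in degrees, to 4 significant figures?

101.2°

Checks: |VP| = 12.50 ✓; ∠(VP, PB) = 90.00° ✓; |PB| = 25.20 ✓; |QB| = 51.78 ✓.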